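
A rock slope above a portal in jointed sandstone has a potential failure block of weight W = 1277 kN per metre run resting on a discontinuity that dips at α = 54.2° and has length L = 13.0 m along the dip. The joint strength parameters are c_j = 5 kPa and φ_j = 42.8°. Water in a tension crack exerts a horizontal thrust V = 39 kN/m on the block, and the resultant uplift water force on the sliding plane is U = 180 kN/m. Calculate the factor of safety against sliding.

FS = 0.53

Resolving the block weight along and normal to the plane and applying the Mohr–Coulomb strength on the joint:
N' = W cosα − U − V sinα = 1277·cos54.2° − 180 − 39·sin54.2° = 535.4 kN/m
Driving force T = W sinα + V cosα = 1277·sin54.2° + 39·cos54.2° = 1058.5 kN/m
Resisting force R = c_j·L + N'·tanφ_j = 5·13.0 + 535.4·tan42.8° = 65.0 + 495.7 = 560.7 kN/m
FS = R / T = 560.7 / 1058.5 = 0.530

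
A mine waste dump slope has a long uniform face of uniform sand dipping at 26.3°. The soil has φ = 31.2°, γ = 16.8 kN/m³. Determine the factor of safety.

For a dry cohesionless infinite slope the factor of safety is FS = tanφ / tanβ.
FS = tan31.2° / tan26.3° = 0.6056 / 0.4942 = 1.225

FS = 1.23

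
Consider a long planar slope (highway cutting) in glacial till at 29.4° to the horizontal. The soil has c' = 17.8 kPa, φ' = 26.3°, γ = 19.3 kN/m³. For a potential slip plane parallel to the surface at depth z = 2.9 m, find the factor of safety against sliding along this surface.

For an infinite slope with a slip plane parallel to the surface (no pore pressure): FS = [c' + γz cos²β tanφ'] / [γz sinβ cosβ].
γz = 19.3·2.9 = 55.97 kN/m²
Numerator = 17.8 + 55.97·cos²29.4°·tan26.3° = 17.8 + 55.97·0.7590·0.4942 = 38.796 kPa
Denominator = 55.97·sin29.4°·cos29.4° = 55.97·0.4909·0.8712 = 23.937 kPa
FS = 38.796 / 23.937 = 1.621

FS = 1.62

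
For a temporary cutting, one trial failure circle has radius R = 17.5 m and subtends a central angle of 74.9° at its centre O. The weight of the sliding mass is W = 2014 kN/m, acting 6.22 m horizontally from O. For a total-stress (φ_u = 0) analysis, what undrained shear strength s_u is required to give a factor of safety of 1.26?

s_u = 39.4 kPa

FS = s_u·L_a·R / (W·d), so s_u = FS·W·d / (L_a·R).
Arc length L_a = R·θ = 17.5·(74.9°·π/180) = 17.5·1.3073 = 22.88 m
s_u = 1.26·2014·6.22 / (22.88·17.5) = 15784.1 / 400.35 = 39.43 kPa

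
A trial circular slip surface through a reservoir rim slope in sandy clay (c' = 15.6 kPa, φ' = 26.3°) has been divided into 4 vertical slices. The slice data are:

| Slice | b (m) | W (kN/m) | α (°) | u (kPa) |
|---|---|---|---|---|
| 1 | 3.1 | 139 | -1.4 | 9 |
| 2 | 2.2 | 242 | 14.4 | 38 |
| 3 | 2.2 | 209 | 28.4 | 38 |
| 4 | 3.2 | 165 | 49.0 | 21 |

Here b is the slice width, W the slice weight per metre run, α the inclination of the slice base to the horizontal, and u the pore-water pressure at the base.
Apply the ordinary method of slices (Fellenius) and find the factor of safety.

Ordinary method of slices: FS = Σ[c'·Δl_i + (W_i cosα_i − u_i·Δl_i)·tanφ'] / Σ W_i sinα_i, with Δl_i = b_i / cosα_i.
Slice 1: Δl = 3.1/cos(-1.4°) = 3.101 m; N'_1 = 139·cos(-1.4°) − 9·3.101 = 111.1; c'Δl = 48.37; W sinα = -3.4
Slice 2: Δl = 2.2/cos14.4° = 2.271 m; N'_2 = 242·cos14.4° − 38·2.271 = 148.1; c'Δl = 35.43; W sinα = 60.2
Slice 3: Δl = 2.2/cos28.4° = 2.501 m; N'_3 = 209·cos28.4° − 38·2.501 = 88.8; c'Δl = 39.02; W sinα = 99.4
Slice 4: Δl = 3.2/cos49.0° = 4.878 m; N'_4 = 165·cos49.0° − 21·4.878 = 5.8; c'Δl = 76.09; W sinα = 124.5
Σc'Δl = 198.9 kN/m; ΣN' = 353.8 kN/m; ΣW sinα = 280.7 kN/m
Resisting = 198.9 + 353.8·tan26.3° = 198.9 + 174.8 = 373.8 kN/m
FS = 373.8 / 280.7 = 1.331

FS = 1.33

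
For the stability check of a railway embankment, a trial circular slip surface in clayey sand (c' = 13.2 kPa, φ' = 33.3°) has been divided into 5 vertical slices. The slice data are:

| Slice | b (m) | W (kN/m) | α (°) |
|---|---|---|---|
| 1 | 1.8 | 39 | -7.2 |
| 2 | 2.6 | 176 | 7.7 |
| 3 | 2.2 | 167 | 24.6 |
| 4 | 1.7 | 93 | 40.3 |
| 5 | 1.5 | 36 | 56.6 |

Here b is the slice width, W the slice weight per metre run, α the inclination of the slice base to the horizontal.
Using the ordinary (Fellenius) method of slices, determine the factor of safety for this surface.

FS = 2.55

Ordinary method of slices: FS = Σ[c'·Δl_i + (W_i cosα_i)·tanφ'] / Σ W_i sinα_i, with Δl_i = b_i / cosα_i.
Slice 1: Δl = 1.8/cos(-7.2°) = 1.814 m; N'_1 = 39·cos(-7.2°) = 38.7; c'Δl = 23.95; W sinα = -4.9
Slice 2: Δl = 2.6/cos7.7° = 2.624 m; N'_2 = 176·cos7.7° = 174.4; c'Δl = 34.63; W sinα = 23.6
Slice 3: Δl = 2.2/cos24.6° = 2.420 m; N'_3 = 167·cos24.6° = 151.8; c'Δl = 31.94; W sinα = 69.5
Slice 4: Δl = 1.7/cos40.3° = 2.229 m; N'_4 = 93·cos40.3° = 70.9; c'Δl = 29.42; W sinα = 60.2
Slice 5: Δl = 1.5/cos56.6° = 2.725 m; N'_5 = 36·cos56.6° = 19.8; c'Δl = 35.97; W sinα = 30.1
Σc'Δl = 155.9 kN/m; ΣN' = 455.7 kN/m; ΣW sinα = 178.4 kN/m
Resisting = 155.9 + 455.7·tan33.3° = 155.9 + 299.3 = 455.2 kN/m
FS = 455.2 / 178.4 = 2.552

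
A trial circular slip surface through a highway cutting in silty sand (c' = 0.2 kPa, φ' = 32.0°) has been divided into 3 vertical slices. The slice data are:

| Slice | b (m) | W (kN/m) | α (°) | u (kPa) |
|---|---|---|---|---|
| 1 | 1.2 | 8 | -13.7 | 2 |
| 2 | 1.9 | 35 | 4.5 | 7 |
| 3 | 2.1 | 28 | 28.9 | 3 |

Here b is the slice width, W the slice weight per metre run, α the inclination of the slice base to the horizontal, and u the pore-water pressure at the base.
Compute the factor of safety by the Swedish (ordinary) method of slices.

Ordinary method of slices: FS = Σ[c'·Δl_i + (W_i cosα_i − u_i·Δl_i)·tanφ'] / Σ W_i sinα_i, with Δl_i = b_i / cosα_i.
Slice 1: Δl = 1.2/cos(-13.7°) = 1.235 m; N'_1 = 8·cos(-13.7°) − 2·1.235 = 5.3; c'Δl = 0.25; W sinα = -1.9
Slice 2: Δl = 1.9/cos4.5° = 1.906 m; N'_2 = 35·cos4.5° − 7·1.906 = 21.6; c'Δl = 0.38; W sinα = 2.7
Slice 3: Δl = 2.1/cos28.9° = 2.399 m; N'_3 = 28·cos28.9° − 3·2.399 = 17.3; c'Δl = 0.48; W sinα = 13.5
Σc'Δl = 1.1 kN/m; ΣN' = 44.2 kN/m; ΣW sinα = 14.4 kN/m
Resisting = 1.1 + 44.2·tan32.0° = 1.1 + 27.6 = 28.7 kN/m
FS = 28.7 / 14.4 = 1.996

FS = 2.00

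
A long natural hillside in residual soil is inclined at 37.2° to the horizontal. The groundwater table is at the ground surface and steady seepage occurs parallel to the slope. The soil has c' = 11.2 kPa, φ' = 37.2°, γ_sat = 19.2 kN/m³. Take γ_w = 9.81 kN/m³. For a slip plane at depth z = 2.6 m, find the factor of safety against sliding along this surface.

With seepage parallel to the slope and the water table at the surface, the effective normal stress on the slip plane uses the buoyant unit weight γ' = γ_sat − γ_w while the driving shear stress uses γ_sat:
FS = [c' + γ' z cos²β tanφ'] / [γ_sat z sinβ cosβ]
γ' = 19.2 − 9.81 = 9.39 kN/m³
Numerator = 11.2 + 9.39·2.6·cos²37.2°·tan37.2° = 11.2 + 9.39·2.6·0.6345·0.7590 = 22.957 kPa
Denominator = 19.2·2.6·sin37.2°·cos37.2° = 19.2·2.6·0.6046·0.7965 = 24.041 kPa
FS = 22.957 / 24.041 = 0.955

FS = 0.95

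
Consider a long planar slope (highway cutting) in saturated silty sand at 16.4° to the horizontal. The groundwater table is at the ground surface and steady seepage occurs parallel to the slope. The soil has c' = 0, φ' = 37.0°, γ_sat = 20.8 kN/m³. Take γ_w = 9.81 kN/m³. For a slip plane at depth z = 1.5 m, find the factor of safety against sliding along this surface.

FS = 1.35

With seepage parallel to the slope and the water table at the surface, the effective normal stress on the slip plane uses the buoyant unit weight γ' = γ_sat − γ_w while the driving shear stress uses γ_sat:
FS = [c' + γ' z cos²β tanφ'] / [γ_sat z sinβ cosβ]
(For c' = 0 this reduces to FS = (γ'/γ_sat)·tanφ'/tanβ.)
γ' = 20.8 − 9.81 = 10.99 kN/m³
Numerator = 0.0 + 10.99·1.5·cos²16.4°·tan37.0° = 0.0 + 10.99·1.5·0.9203·0.7536 = 11.432 kPa
Denominator = 20.8·1.5·sin16.4°·cos16.4° = 20.8·1.5·0.2823·0.9593 = 8.451 kPa
FS = 11.432 / 8.451 = 1.353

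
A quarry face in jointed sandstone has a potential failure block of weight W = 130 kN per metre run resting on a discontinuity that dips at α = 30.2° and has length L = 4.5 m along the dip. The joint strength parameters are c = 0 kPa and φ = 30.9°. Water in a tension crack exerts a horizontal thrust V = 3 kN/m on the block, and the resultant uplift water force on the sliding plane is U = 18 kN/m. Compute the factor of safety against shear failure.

FS = 0.82

Resolving the block weight along and normal to the plane and applying the Mohr–Coulomb strength on the joint:
N' = W cosα − U − V sinα = 130·cos30.2° − 18 − 3·sin30.2° = 92.8 kN/m
Driving force T = W sinα + V cosα = 130·sin30.2° + 3·cos30.2° = 68.0 kN/m
Resisting force R = c·L + N'·tanφ = 0·4.5 + 92.8·tan30.9° = 0.0 + 55.6 = 55.6 kN/m
FS = R / T = 55.6 / 68.0 = 0.817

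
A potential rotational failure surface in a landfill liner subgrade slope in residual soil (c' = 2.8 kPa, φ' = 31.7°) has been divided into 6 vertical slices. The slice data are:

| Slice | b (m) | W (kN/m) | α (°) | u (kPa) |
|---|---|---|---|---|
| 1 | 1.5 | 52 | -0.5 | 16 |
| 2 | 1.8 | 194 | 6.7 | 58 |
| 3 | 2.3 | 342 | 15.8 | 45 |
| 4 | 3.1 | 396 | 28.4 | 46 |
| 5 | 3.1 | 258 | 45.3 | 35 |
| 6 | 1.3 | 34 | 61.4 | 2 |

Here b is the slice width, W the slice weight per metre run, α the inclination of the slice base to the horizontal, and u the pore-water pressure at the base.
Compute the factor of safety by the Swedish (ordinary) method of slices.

Ordinary method of slices: FS = Σ[c'·Δl_i + (W_i cosα_i − u_i·Δl_i)·tanφ'] / Σ W_i sinα_i, with Δl_i = b_i / cosα_i.
Slice 1: Δl = 1.5/cos(-0.5°) = 1.500 m; N'_1 = 52·cos(-0.5°) − 16·1.500 = 28.0; c'Δl = 4.20; W sinα = -0.5
Slice 2: Δl = 1.8/cos6.7° = 1.812 m; N'_2 = 194·cos6.7° − 58·1.812 = 87.6; c'Δl = 5.07; W sinα = 22.6
Slice 3: Δl = 2.3/cos15.8° = 2.390 m; N'_3 = 342·cos15.8° − 45·2.390 = 221.5; c'Δl = 6.69; W sinα = 93.1
Slice 4: Δl = 3.1/cos28.4° = 3.524 m; N'_4 = 396·cos28.4° − 46·3.524 = 186.2; c'Δl = 9.87; W sinα = 188.3
Slice 5: Δl = 3.1/cos45.3° = 4.407 m; N'_5 = 258·cos45.3° − 35·4.407 = 27.2; c'Δl = 12.34; W sinα = 183.4
Slice 6: Δl = 1.3/cos61.4° = 2.716 m; N'_6 = 34·cos61.4° − 2·2.716 = 10.8; c'Δl = 7.60; W sinα = 29.9
Σc'Δl = 45.8 kN/m; ΣN' = 561.4 kN/m; ΣW sinα = 516.9 kN/m
Resisting = 45.8 + 561.4·tan31.7° = 45.8 + 346.7 = 392.5 kN/m
FS = 392.5 / 516.9 = 0.759

FS = 0.76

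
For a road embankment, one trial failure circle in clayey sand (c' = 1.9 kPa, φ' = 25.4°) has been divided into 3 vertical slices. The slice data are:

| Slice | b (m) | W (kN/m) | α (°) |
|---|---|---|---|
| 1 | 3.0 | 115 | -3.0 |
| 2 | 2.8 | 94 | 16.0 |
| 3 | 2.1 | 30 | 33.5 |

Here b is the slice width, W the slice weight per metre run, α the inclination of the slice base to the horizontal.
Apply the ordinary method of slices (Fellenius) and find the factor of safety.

FS = 3.44

Ordinary method of slices: FS = Σ[c'·Δl_i + (W_i cosα_i)·tanφ'] / Σ W_i sinα_i, with Δl_i = b_i / cosα_i.
Slice 1: Δl = 3.0/cos(-3.0°) = 3.004 m; N'_1 = 115·cos(-3.0°) = 114.8; c'Δl = 5.71; W sinα = -6.0
Slice 2: Δl = 2.8/cos16.0° = 2.913 m; N'_2 = 94·cos16.0° = 90.4; c'Δl = 5.53; W sinα = 25.9
Slice 3: Δl = 2.1/cos33.5° = 2.518 m; N'_3 = 30·cos33.5° = 25.0; c'Δl = 4.78; W sinα = 16.6
Σc'Δl = 16.0 kN/m; ΣN' = 230.2 kN/m; ΣW sinα = 36.4 kN/m
Resisting = 16.0 + 230.2·tan25.4° = 16.0 + 109.3 = 125.3 kN/m
FS = 125.3 / 36.4 = 3.439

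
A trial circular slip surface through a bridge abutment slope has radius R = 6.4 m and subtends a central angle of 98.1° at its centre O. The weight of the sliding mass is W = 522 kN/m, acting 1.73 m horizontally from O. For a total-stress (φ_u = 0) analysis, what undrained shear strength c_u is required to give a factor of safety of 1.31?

c_u = 16.9 kPa

FS = c_u·L_a·R / (W·d), so c_u = FS·W·d / (L_a·R).
Arc length L_a = R·θ = 6.4·(98.1°·π/180) = 6.4·1.7122 = 10.96 m
c_u = 1.31·522·1.73 / (10.96·6.4) = 1183.0 / 70.13 = 16.87 kPa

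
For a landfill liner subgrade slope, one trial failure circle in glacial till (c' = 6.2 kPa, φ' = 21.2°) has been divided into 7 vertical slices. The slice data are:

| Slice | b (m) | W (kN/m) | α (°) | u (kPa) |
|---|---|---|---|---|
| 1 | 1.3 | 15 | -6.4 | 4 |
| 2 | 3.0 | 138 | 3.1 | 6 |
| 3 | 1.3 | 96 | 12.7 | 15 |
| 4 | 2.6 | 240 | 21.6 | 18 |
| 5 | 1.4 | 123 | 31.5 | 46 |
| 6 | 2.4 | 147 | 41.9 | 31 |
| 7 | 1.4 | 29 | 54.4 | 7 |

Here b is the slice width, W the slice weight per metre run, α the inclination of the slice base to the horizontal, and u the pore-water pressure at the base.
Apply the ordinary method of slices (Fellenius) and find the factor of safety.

Ordinary method of slices: FS = Σ[c'·Δl_i + (W_i cosα_i − u_i·Δl_i)·tanφ'] / Σ W_i sinα_i, with Δl_i = b_i / cosα_i.
Slice 1: Δl = 1.3/cos(-6.4°) = 1.308 m; N'_1 = 15·cos(-6.4°) − 4·1.308 = 9.7; c'Δl = 8.11; W sinα = -1.7
Slice 2: Δl = 3.0/cos3.1° = 3.004 m; N'_2 = 138·cos3.1° − 6·3.004 = 119.8; c'Δl = 18.63; W sinα = 7.5
Slice 3: Δl = 1.3/cos12.7° = 1.333 m; N'_3 = 96·cos12.7° − 15·1.333 = 73.7; c'Δl = 8.26; W sinα = 21.1
Slice 4: Δl = 2.6/cos21.6° = 2.796 m; N'_4 = 240·cos21.6° − 18·2.796 = 172.8; c'Δl = 17.34; W sinα = 88.3
Slice 5: Δl = 1.4/cos31.5° = 1.642 m; N'_5 = 123·cos31.5° − 46·1.642 = 29.3; c'Δl = 10.18; W sinα = 64.3
Slice 6: Δl = 2.4/cos41.9° = 3.224 m; N'_6 = 147·cos41.9° − 31·3.224 = 9.5; c'Δl = 19.99; W sinα = 98.2
Slice 7: Δl = 1.4/cos54.4° = 2.405 m; N'_7 = 29·cos54.4° − 7·2.405 = 0.0; c'Δl = 14.91; W sinα = 23.6
Σc'Δl = 97.4 kN/m; ΣN' = 414.8 kN/m; ΣW sinα = 301.3 kN/m
Resisting = 97.4 + 414.8·tan21.2° = 97.4 + 160.9 = 258.3 kN/m
FS = 258.3 / 301.3 = 0.857

FS = 0.86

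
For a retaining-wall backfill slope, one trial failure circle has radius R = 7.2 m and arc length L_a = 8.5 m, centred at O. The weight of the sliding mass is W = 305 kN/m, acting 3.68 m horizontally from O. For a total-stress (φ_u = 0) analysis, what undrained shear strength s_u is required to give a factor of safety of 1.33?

s_u = 24.4 kPa

FS = s_u·L_a·R / (W·d), so s_u = FS·W·d / (L_a·R).
s_u = 1.33·305·3.68 / (8.50·7.2) = 1492.8 / 61.20 = 24.39 kPa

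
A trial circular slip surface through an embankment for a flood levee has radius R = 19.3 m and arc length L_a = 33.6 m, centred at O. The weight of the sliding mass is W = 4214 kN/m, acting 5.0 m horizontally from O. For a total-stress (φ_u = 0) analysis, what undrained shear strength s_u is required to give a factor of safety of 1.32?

FS = s_u·L_a·R / (W·d), so s_u = FS·W·d / (L_a·R).
s_u = 1.32·4214·5.0 / (33.60·19.3) = 27812.4 / 648.48 = 42.89 kPa

s_u = 42.9 kPa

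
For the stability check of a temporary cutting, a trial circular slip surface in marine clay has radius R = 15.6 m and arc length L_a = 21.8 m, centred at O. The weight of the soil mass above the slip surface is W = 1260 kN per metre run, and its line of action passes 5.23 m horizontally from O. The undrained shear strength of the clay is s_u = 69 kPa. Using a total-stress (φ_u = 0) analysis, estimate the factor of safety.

FS = 3.56

Taking moments about the centre O, the resisting moment is provided by the undrained shear strength acting along the arc:
M_R = s_u·L_a·R = 69·21.80·15.6 = 23465.5 kN·m/m
M_D = W·d = 1260·5.23 = 6589.8 kN·m/m
FS = M_R / M_D = 23465.5 / 6589.8 = 3.561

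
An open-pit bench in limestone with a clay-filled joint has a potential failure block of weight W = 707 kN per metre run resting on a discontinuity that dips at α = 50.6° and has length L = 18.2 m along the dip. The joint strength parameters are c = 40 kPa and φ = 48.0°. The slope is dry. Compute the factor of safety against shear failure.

Resolving the block weight along and normal to the plane and applying the Mohr–Coulomb strength on the joint:
N' = W cosα = 707·cos50.6° = 448.8 kN/m
Driving force T = W sinα = 707·sin50.6° = 546.3 kN/m
Resisting force R = c·L + N'·tanφ = 40·18.2 + 448.8·tan48.0° = 728.0 + 498.4 = 1226.4 kN/m
FS = R / T = 1226.4 / 546.3 = 2.245

FS = 2.24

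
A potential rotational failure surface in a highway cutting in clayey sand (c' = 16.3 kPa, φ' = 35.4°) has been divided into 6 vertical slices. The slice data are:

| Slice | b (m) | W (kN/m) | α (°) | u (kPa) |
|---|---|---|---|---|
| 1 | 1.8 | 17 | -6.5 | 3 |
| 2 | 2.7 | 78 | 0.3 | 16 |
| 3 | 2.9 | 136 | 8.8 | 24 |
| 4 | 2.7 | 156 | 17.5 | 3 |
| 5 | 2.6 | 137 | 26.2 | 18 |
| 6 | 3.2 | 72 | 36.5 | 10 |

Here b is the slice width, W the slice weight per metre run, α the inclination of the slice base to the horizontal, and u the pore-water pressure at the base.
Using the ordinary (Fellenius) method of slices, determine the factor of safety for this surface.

FS = 3.07

Ordinary method of slices: FS = Σ[c'·Δl_i + (W_i cosα_i − u_i·Δl_i)·tanφ'] / Σ W_i sinα_i, with Δl_i = b_i / cosα_i.
Slice 1: Δl = 1.8/cos(-6.5°) = 1.812 m; N'_1 = 17·cos(-6.5°) − 3·1.812 = 11.5; c'Δl = 29.53; W sinα = -1.9
Slice 2: Δl = 2.7/cos0.3° = 2.700 m; N'_2 = 78·cos0.3° − 16·2.700 = 34.8; c'Δl = 44.01; W sinα = 0.4
Slice 3: Δl = 2.9/cos8.8° = 2.935 m; N'_3 = 136·cos8.8° − 24·2.935 = 64.0; c'Δl = 47.83; W sinα = 20.8
Slice 4: Δl = 2.7/cos17.5° = 2.831 m; N'_4 = 156·cos17.5° − 3·2.831 = 140.3; c'Δl = 46.15; W sinα = 46.9
Slice 5: Δl = 2.6/cos26.2° = 2.898 m; N'_5 = 137·cos26.2° − 18·2.898 = 70.8; c'Δl = 47.23; W sinα = 60.5
Slice 6: Δl = 3.2/cos36.5° = 3.981 m; N'_6 = 72·cos36.5° − 10·3.981 = 18.1; c'Δl = 64.89; W sinα = 42.8
Σc'Δl = 279.6 kN/m; ΣN' = 339.3 kN/m; ΣW sinα = 169.5 kN/m
Resisting = 279.6 + 339.3·tan35.4° = 279.6 + 241.2 = 520.8 kN/m
FS = 520.8 / 169.5 = 3.072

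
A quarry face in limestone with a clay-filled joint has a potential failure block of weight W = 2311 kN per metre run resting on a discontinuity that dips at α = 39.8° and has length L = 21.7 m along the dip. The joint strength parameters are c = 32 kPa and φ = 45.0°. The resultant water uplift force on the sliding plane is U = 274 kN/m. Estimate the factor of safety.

Resolving the block weight along and normal to the plane and applying the Mohr–Coulomb strength on the joint:
N' = W cosα − U = 2311·cos39.8° − 274 = 1501.5 kN/m
Driving force T = W sinα = 2311·sin39.8° = 1479.3 kN/m
Resisting force R = c·L + N'·tanφ = 32·21.7 + 1501.5·tan45.0° = 694.4 + 1501.5 = 2195.9 kN/m
FS = R / T = 2195.9 / 1479.3 = 1.484

FS = 1.48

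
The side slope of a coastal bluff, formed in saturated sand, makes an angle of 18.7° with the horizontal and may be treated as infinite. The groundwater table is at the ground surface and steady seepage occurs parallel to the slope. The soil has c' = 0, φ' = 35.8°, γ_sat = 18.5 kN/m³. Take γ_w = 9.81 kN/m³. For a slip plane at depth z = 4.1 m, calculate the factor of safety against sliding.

With seepage parallel to the slope and the water table at the surface, the effective normal stress on the slip plane uses the buoyant unit weight γ' = γ_sat − γ_w while the driving shear stress uses γ_sat:
FS = [c' + γ' z cos²β tanφ'] / [γ_sat z sinβ cosβ]
(For c' = 0 this reduces to FS = (γ'/γ_sat)·tanφ'/tanβ.)
γ' = 18.5 − 9.81 = 8.69 kN/m³
Numerator = 0.0 + 8.69·4.1·cos²18.7°·tan35.8° = 0.0 + 8.69·4.1·0.8972·0.7212 = 23.055 kPa
Denominator = 18.5·4.1·sin18.7°·cos18.7° = 18.5·4.1·0.3206·0.9472 = 23.035 kPa
FS = 23.055 / 23.035 = 1.001

FS = 1.00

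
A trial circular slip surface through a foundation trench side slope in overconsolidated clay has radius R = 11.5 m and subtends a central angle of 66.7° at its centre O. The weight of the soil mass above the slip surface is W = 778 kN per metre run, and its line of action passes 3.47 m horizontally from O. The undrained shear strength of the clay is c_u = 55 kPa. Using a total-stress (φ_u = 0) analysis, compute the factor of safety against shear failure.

FS = 3.14

Taking moments about the centre O, the resisting moment is provided by the undrained shear strength acting along the arc:
Arc length L_a = R·θ = 11.5·(66.7°·π/180) = 11.5·1.1641 = 13.39 m
M_R = c_u·L_a·R = 55·13.39·11.5 = 8467.6 kN·m/m
M_D = W·d = 778·3.47 = 2699.7 kN·m/m
FS = M_R / M_D = 8467.6 / 2699.7 = 3.137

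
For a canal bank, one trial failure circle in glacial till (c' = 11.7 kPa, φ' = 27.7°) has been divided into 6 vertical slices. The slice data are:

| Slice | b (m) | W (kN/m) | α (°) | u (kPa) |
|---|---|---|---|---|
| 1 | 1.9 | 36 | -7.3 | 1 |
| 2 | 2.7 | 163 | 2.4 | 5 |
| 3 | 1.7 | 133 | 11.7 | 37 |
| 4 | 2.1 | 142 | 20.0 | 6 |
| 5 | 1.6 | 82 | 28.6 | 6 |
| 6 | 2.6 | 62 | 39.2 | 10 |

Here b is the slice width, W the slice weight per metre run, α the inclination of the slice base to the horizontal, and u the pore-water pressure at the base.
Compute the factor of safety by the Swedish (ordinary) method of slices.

Ordinary method of slices: FS = Σ[c'·Δl_i + (W_i cosα_i − u_i·Δl_i)·tanφ'] / Σ W_i sinα_i, with Δl_i = b_i / cosα_i.
Slice 1: Δl = 1.9/cos(-7.3°) = 1.916 m; N'_1 = 36·cos(-7.3°) − 1·1.916 = 33.8; c'Δl = 22.41; W sinα = -4.6
Slice 2: Δl = 2.7/cos2.4° = 2.702 m; N'_2 = 163·cos2.4° − 5·2.702 = 149.3; c'Δl = 31.62; W sinα = 6.8
Slice 3: Δl = 1.7/cos11.7° = 1.736 m; N'_3 = 133·cos11.7° − 37·1.736 = 66.0; c'Δl = 20.31; W sinα = 27.0
Slice 4: Δl = 2.1/cos20.0° = 2.235 m; N'_4 = 142·cos20.0° − 6·2.235 = 120.0; c'Δl = 26.15; W sinα = 48.6
Slice 5: Δl = 1.6/cos28.6° = 1.822 m; N'_5 = 82·cos28.6° − 6·1.822 = 61.1; c'Δl = 21.32; W sinα = 39.3
Slice 6: Δl = 2.6/cos39.2° = 3.355 m; N'_6 = 62·cos39.2° − 10·3.355 = 14.5; c'Δl = 39.25; W sinα = 39.2
Σc'Δl = 161.1 kN/m; ΣN' = 444.7 kN/m; ΣW sinα = 156.2 kN/m
Resisting = 161.1 + 444.7·tan27.7° = 161.1 + 233.5 = 394.5 kN/m
FS = 394.5 / 156.2 = 2.525

FS = 2.53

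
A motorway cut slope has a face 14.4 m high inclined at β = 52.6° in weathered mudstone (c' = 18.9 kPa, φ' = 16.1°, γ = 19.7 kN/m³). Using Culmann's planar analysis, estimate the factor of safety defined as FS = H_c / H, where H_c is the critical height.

FS = 1.04

H_c = (4c'/γ) · sinβ cosφ' / [1 − cos(β − φ')]
    = (4·18.9/19.7) · sin52.6°·cos16.1° / [1 − cos36.5°]
    = 3.838 · 0.7633 / 0.1961 = 14.93 m
FS = H_c / H = 14.93 / 14.4 = 1.037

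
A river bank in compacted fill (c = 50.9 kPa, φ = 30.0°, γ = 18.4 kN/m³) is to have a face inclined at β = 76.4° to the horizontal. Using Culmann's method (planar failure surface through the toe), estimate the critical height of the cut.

H_c = 30.01 m

Culmann's analysis gives the critical failure plane at α_cr = (β + φ)/2 = (76.4 + 30.0)/2 = 53.2°, and the critical height
H_c = (4c/γ) · sinβ cosφ / [1 − cos(β − φ)]
    = (4·50.9/18.4) · sin76.4°·cos30.0° / [1 − cos(46.4°)]
    = 11.065 · 0.9720·0.8660 / [1 − 0.6896]
    = 11.065 · 0.8417 / 0.3104
    = 30.01 m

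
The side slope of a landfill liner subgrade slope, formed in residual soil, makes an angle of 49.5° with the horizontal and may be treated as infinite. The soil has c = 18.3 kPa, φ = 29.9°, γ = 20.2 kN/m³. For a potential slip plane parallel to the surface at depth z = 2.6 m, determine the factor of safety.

FS = 1.20

For an infinite slope with a slip plane parallel to the surface (no pore pressure): FS = [c + γz cos²β tanφ] / [γz sinβ cosβ].
γz = 20.2·2.6 = 52.52 kN/m²
Numerator = 18.3 + 52.52·cos²49.5°·tan29.9° = 18.3 + 52.52·0.4218·0.5750 = 31.038 kPa
Denominator = 52.52·sin49.5°·cos49.5° = 52.52·0.7604·0.6494 = 25.937 kPa
FS = 31.038 / 25.937 = 1.197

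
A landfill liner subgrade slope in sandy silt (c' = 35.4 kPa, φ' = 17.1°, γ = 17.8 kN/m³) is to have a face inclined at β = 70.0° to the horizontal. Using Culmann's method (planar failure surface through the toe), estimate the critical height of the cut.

Culmann's analysis gives the critical failure plane at α_cr = (β + φ')/2 = (70.0 + 17.1)/2 = 43.5°, and the critical height
H_c = (4c'/γ) · sinβ cosφ' / [1 − cos(β − φ')]
    = (4·35.4/17.8) · sin70.0°·cos17.1° / [1 − cos(52.9°)]
    = 7.955 · 0.9397·0.9558 / [1 − 0.6032]
    = 7.955 · 0.8982 / 0.3968
    = 18.01 m

H_c = 18.01 m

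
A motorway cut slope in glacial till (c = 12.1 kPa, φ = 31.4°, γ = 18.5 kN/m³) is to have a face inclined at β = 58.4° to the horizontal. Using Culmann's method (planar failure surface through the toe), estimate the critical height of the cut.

Culmann's analysis gives the critical failure plane at α_cr = (β + φ)/2 = (58.4 + 31.4)/2 = 44.9°, and the critical height
H_c = (4c/γ) · sinβ cosφ / [1 − cos(β − φ)]
    = (4·12.1/18.5) · sin58.4°·cos31.4° / [1 − cos(27.0°)]
    = 2.616 · 0.8517·0.8536 / [1 − 0.8910]
    = 2.616 · 0.7270 / 0.1090
    = 17.45 m

H_c = 17.45 m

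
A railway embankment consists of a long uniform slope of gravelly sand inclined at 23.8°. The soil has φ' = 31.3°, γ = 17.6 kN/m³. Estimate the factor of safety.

For a dry cohesionless infinite slope the factor of safety is FS = tanφ' / tanβ.
FS = tan31.3° / tan23.8° = 0.6080 / 0.4411 = 1.379

FS = 1.38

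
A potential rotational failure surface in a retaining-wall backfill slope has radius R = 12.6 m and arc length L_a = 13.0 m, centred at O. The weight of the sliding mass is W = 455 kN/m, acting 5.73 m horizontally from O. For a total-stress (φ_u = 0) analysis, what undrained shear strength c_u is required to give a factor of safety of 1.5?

FS = c_u·L_a·R / (W·d), so c_u = FS·W·d / (L_a·R).
c_u = 1.5·455·5.73 / (13.00·12.6) = 3910.7 / 163.80 = 23.88 kPa

c_u = 23.9 kPa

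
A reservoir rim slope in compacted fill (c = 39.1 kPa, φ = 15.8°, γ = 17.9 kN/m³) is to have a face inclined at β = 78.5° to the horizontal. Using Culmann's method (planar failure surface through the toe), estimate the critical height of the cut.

H_c = 15.22 m

Culmann's analysis gives the critical failure plane at α_cr = (β + φ)/2 = (78.5 + 15.8)/2 = 47.1°, and the critical height
H_c = (4c/γ) · sinβ cosφ / [1 − cos(β − φ)]
    = (4·39.1/17.9) · sin78.5°·cos15.8° / [1 − cos(62.7°)]
    = 8.737 · 0.9799·0.9622 / [1 − 0.4586]
    = 8.737 · 0.9429 / 0.5414
    = 15.22 m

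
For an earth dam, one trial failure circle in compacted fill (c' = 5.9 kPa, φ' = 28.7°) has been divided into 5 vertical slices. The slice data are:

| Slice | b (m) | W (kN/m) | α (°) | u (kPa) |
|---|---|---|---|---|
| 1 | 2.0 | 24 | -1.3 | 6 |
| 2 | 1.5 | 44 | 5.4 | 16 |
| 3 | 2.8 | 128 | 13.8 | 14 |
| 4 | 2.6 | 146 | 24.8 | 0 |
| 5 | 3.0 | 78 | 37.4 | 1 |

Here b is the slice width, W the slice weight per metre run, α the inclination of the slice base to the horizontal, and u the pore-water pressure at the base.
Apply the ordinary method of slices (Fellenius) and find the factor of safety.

FS = 1.71

Ordinary method of slices: FS = Σ[c'·Δl_i + (W_i cosα_i − u_i·Δl_i)·tanφ'] / Σ W_i sinα_i, with Δl_i = b_i / cosα_i.
Slice 1: Δl = 2.0/cos(-1.3°) = 2.001 m; N'_1 = 24·cos(-1.3°) − 6·2.001 = 12.0; c'Δl = 11.80; W sinα = -0.5
Slice 2: Δl = 1.5/cos5.4° = 1.507 m; N'_2 = 44·cos5.4° − 16·1.507 = 19.7; c'Δl = 8.89; W sinα = 4.1
Slice 3: Δl = 2.8/cos13.8° = 2.883 m; N'_3 = 128·cos13.8° − 14·2.883 = 83.9; c'Δl = 17.01; W sinα = 30.5
Slice 4: Δl = 2.6/cos24.8° = 2.864 m; N'_4 = 146·cos24.8° − 0·2.864 = 132.5; c'Δl = 16.90; W sinα = 61.2
Slice 5: Δl = 3.0/cos37.4° = 3.776 m; N'_5 = 78·cos37.4° − 1·3.776 = 58.2; c'Δl = 22.28; W sinα = 47.4
Σc'Δl = 76.9 kN/m; ΣN' = 306.4 kN/m; ΣW sinα = 142.7 kN/m
Resisting = 76.9 + 306.4·tan28.7° = 76.9 + 167.7 = 244.6 kN/m
FS = 244.6 / 142.7 = 1.714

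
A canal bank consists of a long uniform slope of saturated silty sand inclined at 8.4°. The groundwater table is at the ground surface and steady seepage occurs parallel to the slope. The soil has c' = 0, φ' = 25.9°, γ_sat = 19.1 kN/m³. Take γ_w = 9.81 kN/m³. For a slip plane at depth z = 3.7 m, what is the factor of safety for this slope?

With seepage parallel to the slope and the water table at the surface, the effective normal stress on the slip plane uses the buoyant unit weight γ' = γ_sat − γ_w while the driving shear stress uses γ_sat:
FS = [c' + γ' z cos²β tanφ'] / [γ_sat z sinβ cosβ]
(For c' = 0 this reduces to FS = (γ'/γ_sat)·tanφ'/tanβ.)
γ' = 19.1 − 9.81 = 9.29 kN/m³
Numerator = 0.0 + 9.29·3.7·cos²8.4°·tan25.9° = 0.0 + 9.29·3.7·0.9787·0.4856 = 16.334 kPa
Denominator = 19.1·3.7·sin8.4°·cos8.4° = 19.1·3.7·0.1461·0.9893 = 10.213 kPa
FS = 16.334 / 10.213 = 1.599

FS = 1.60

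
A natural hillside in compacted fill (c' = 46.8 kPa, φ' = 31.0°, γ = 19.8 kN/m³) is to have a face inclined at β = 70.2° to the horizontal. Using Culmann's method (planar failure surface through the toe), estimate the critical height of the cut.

Culmann's analysis gives the critical failure plane at α_cr = (β + φ')/2 = (70.2 + 31.0)/2 = 50.6°, and the critical height
H_c = (4c'/γ) · sinβ cosφ' / [1 − cos(β − φ')]
    = (4·46.8/19.8) · sin70.2°·cos31.0° / [1 − cos(39.2°)]
    = 9.455 · 0.9409·0.8572 / [1 − 0.7749]
    = 9.455 · 0.8065 / 0.2251
    = 33.88 m

H_c = 33.88 m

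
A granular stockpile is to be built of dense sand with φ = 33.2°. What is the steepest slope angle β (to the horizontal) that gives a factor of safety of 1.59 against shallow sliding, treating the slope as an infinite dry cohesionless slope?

For an infinite dry cohesionless slope FS = tanφ/tanβ, so tanβ = tanφ / FS.
tanβ = tan33.2° / 1.59 = 0.6544 / 1.59 = 0.4116
β = arctan(0.4116) = 22.37°

β = 22.4°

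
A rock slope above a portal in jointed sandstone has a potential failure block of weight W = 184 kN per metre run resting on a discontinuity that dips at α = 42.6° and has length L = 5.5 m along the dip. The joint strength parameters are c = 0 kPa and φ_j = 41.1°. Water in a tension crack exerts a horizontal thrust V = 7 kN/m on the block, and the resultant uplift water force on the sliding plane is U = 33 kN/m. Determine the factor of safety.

FS = 0.66

Resolving the block weight along and normal to the plane and applying the Mohr–Coulomb strength on the joint:
N' = W cosα − U − V sinα = 184·cos42.6° − 33 − 7·sin42.6° = 97.7 kN/m
Driving force T = W sinα + V cosα = 184·sin42.6° + 7·cos42.6° = 129.7 kN/m
Resisting force R = c·L + N'·tanφ_j = 0·5.5 + 97.7·tan41.1° = 0.0 + 85.2 = 85.2 kN/m
FS = R / T = 85.2 / 129.7 = 0.657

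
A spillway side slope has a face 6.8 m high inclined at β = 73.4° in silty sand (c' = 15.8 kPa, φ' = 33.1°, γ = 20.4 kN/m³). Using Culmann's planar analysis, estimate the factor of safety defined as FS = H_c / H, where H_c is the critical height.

H_c = (4c'/γ) · sinβ cosφ' / [1 − cos(β − φ')]
    = (4·15.8/20.4) · sin73.4°·cos33.1° / [1 − cos40.3°]
    = 3.098 · 0.8028 / 0.2373 = 10.48 m
FS = H_c / H = 10.48 / 6.8 = 1.541

FS = 1.54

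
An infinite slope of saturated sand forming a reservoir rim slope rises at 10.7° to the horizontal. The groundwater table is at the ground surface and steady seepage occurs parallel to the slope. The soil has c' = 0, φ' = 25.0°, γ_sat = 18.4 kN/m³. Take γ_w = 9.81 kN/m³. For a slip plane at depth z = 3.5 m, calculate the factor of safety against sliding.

With seepage parallel to the slope and the water table at the surface, the effective normal stress on the slip plane uses the buoyant unit weight γ' = γ_sat − γ_w while the driving shear stress uses γ_sat:
FS = [c' + γ' z cos²β tanφ'] / [γ_sat z sinβ cosβ]
(For c' = 0 this reduces to FS = (γ'/γ_sat)·tanφ'/tanβ.)
γ' = 18.4 − 9.81 = 8.59 kN/m³
Numerator = 0.0 + 8.59·3.5·cos²10.7°·tan25.0° = 0.0 + 8.59·3.5·0.9655·0.4663 = 13.536 kPa
Denominator = 18.4·3.5·sin10.7°·cos10.7° = 18.4·3.5·0.1857·0.9826 = 11.749 kPa
FS = 13.536 / 11.749 = 1.152

FS = 1.15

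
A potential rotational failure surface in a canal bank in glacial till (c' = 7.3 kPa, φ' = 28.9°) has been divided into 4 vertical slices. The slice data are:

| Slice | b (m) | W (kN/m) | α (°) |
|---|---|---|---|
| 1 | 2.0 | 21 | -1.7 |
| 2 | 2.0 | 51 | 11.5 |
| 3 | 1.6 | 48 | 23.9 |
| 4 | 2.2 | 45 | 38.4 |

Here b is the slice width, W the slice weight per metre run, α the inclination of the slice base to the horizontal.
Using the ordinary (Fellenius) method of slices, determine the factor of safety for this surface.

FS = 2.56

Ordinary method of slices: FS = Σ[c'·Δl_i + (W_i cosα_i)·tanφ'] / Σ W_i sinα_i, with Δl_i = b_i / cosα_i.
Slice 1: Δl = 2.0/cos(-1.7°) = 2.001 m; N'_1 = 21·cos(-1.7°) = 21.0; c'Δl = 14.61; W sinα = -0.6
Slice 2: Δl = 2.0/cos11.5° = 2.041 m; N'_2 = 51·cos11.5° = 50.0; c'Δl = 14.90; W sinα = 10.2
Slice 3: Δl = 1.6/cos23.9° = 1.750 m; N'_3 = 48·cos23.9° = 43.9; c'Δl = 12.78; W sinα = 19.4
Slice 4: Δl = 2.2/cos38.4° = 2.807 m; N'_4 = 45·cos38.4° = 35.3; c'Δl = 20.49; W sinα = 28.0
Σc'Δl = 62.8 kN/m; ΣN' = 150.1 kN/m; ΣW sinα = 56.9 kN/m
Resisting = 62.8 + 150.1·tan28.9° = 62.8 + 82.9 = 145.6 kN/m
FS = 145.6 / 56.9 = 2.558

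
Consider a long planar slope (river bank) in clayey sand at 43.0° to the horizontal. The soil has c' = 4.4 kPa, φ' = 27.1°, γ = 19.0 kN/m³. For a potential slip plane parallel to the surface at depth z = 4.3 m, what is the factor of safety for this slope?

FS = 0.66

For an infinite slope with a slip plane parallel to the surface (no pore pressure): FS = [c' + γz cos²β tanφ'] / [γz sinβ cosβ].
γz = 19.0·4.3 = 81.70 kN/m²
Numerator = 4.4 + 81.70·cos²43.0°·tan27.1° = 4.4 + 81.70·0.5349·0.5117 = 26.762 kPa
Denominator = 81.70·sin43.0°·cos43.0° = 81.70·0.6820·0.7314 = 40.750 kPa
FS = 26.762 / 40.750 = 0.657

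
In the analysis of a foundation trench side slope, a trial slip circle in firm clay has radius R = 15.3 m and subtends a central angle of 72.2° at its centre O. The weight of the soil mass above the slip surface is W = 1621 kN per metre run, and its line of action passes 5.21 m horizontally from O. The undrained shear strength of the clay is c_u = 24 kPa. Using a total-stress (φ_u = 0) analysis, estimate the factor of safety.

Taking moments about the centre O, the resisting moment is provided by the undrained shear strength acting along the arc:
Arc length L_a = R·θ = 15.3·(72.2°·π/180) = 15.3·1.2601 = 19.28 m
M_R = c_u·L_a·R = 24·19.28·15.3 = 7079.6 kN·m/m
M_D = W·d = 1621·5.21 = 8445.4 kN·m/m
FS = M_R / M_D = 7079.6 / 8445.4 = 0.838

FS = 0.84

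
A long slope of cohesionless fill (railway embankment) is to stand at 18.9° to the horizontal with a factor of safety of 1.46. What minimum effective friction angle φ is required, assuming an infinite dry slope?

FS = tanφ/tanβ ⇒ tanφ = FS · tanβ = 1.46 · tan18.9° = 0.4999
φ = arctan(0.4999) = 26.56°

φ = 26.6°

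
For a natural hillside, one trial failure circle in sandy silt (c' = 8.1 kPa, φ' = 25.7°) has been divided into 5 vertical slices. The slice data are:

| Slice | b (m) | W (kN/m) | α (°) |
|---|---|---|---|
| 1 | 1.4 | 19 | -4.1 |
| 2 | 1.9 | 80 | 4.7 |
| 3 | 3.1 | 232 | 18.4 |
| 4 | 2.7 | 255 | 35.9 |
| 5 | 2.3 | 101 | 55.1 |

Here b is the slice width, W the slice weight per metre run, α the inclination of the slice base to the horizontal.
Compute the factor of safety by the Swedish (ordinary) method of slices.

FS = 1.27

Ordinary method of slices: FS = Σ[c'·Δl_i + (W_i cosα_i)·tanφ'] / Σ W_i sinα_i, with Δl_i = b_i / cosα_i.
Slice 1: Δl = 1.4/cos(-4.1°) = 1.404 m; N'_1 = 19·cos(-4.1°) = 19.0; c'Δl = 11.37; W sinα = -1.4
Slice 2: Δl = 1.9/cos4.7° = 1.906 m; N'_2 = 80·cos4.7° = 79.7; c'Δl = 15.44; W sinα = 6.6
Slice 3: Δl = 3.1/cos18.4° = 3.267 m; N'_3 = 232·cos18.4° = 220.1; c'Δl = 26.46; W sinα = 73.2
Slice 4: Δl = 2.7/cos35.9° = 3.333 m; N'_4 = 255·cos35.9° = 206.6; c'Δl = 27.00; W sinα = 149.5
Slice 5: Δl = 2.3/cos55.1° = 4.020 m; N'_5 = 101·cos55.1° = 57.8; c'Δl = 32.56; W sinα = 82.8
Σc'Δl = 112.8 kN/m; ΣN' = 583.2 kN/m; ΣW sinα = 310.8 kN/m
Resisting = 112.8 + 583.2·tan25.7° = 112.8 + 280.7 = 393.5 kN/m
FS = 393.5 / 310.8 = 1.266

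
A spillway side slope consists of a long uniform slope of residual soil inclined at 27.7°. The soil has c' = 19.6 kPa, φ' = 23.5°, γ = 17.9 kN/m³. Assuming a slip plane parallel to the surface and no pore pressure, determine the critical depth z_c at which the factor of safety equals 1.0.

Setting FS = 1.00 in FS = [c' + γz cos²β tanφ'] / [γz sinβ cosβ] and solving for z:
z = c' / [γ cosβ (FS·sinβ − cosβ·tanφ')]
  = 19.6 / [17.9·cos27.7°·(1.00·sin27.7° − cos27.7°·tan23.5°)]
  = 19.6 / [17.9·0.8854·(1.00·0.4648 − 0.8854·0.4348)]
  = 19.6 / 1.2657 = 15.486 m

z_c = 15.49 m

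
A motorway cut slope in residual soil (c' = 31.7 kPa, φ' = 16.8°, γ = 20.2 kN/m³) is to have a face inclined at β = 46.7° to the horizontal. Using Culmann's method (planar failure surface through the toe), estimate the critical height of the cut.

Culmann's analysis gives the critical failure plane at α_cr = (β + φ')/2 = (46.7 + 16.8)/2 = 31.8°, and the critical height
H_c = (4c'/γ) · sinβ cosφ' / [1 − cos(β − φ')]
    = (4·31.7/20.2) · sin46.7°·cos16.8° / [1 − cos(29.9°)]
    = 6.277 · 0.7278·0.9573 / [1 − 0.8669]
    = 6.277 · 0.6967 / 0.1331
    = 32.86 m

H_c = 32.86 m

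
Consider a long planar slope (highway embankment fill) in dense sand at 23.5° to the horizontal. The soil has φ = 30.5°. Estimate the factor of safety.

For a dry cohesionless infinite slope the factor of safety is FS = tanφ / tanβ.
FS = tan30.5° / tan23.5° = 0.5890 / 0.4348 = 1.355

FS = 1.35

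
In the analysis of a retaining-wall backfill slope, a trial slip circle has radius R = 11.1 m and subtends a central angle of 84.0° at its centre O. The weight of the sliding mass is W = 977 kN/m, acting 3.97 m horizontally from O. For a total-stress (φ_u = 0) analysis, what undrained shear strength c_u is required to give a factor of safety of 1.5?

FS = c_u·L_a·R / (W·d), so c_u = FS·W·d / (L_a·R).
Arc length L_a = R·θ = 11.1·(84.0°·π/180) = 11.1·1.4661 = 16.27 m
c_u = 1.5·977·3.97 / (16.27·11.1) = 5818.0 / 180.64 = 32.21 kPa

c_u = 32.2 kPa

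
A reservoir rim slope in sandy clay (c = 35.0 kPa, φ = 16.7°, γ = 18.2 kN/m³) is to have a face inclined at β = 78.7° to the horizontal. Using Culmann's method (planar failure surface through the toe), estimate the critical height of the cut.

Culmann's analysis gives the critical failure plane at α_cr = (β + φ)/2 = (78.7 + 16.7)/2 = 47.7°, and the critical height
H_c = (4c/γ) · sinβ cosφ / [1 − cos(β − φ)]
    = (4·35.0/18.2) · sin78.7°·cos16.7° / [1 − cos(62.0°)]
    = 7.692 · 0.9806·0.9578 / [1 − 0.4695]
    = 7.692 · 0.9393 / 0.5305
    = 13.62 m

H_c = 13.62 m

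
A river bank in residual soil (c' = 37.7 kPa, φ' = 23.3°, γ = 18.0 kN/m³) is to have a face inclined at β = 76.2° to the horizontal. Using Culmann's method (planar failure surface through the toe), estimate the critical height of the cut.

H_c = 18.83 m

Culmann's analysis gives the critical failure plane at α_cr = (β + φ')/2 = (76.2 + 23.3)/2 = 49.8°, and the critical height
H_c = (4c'/γ) · sinβ cosφ' / [1 − cos(β − φ')]
    = (4·37.7/18.0) · sin76.2°·cos23.3° / [1 − cos(52.9°)]
    = 8.378 · 0.9711·0.9184 / [1 − 0.6032]
    = 8.378 · 0.8919 / 0.3968
    = 18.83 m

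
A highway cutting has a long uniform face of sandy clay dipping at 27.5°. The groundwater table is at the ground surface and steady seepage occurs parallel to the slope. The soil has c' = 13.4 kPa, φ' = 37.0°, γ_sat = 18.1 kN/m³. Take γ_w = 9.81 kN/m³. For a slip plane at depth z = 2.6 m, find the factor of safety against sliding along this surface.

With seepage parallel to the slope and the water table at the surface, the effective normal stress on the slip plane uses the buoyant unit weight γ' = γ_sat − γ_w while the driving shear stress uses γ_sat:
FS = [c' + γ' z cos²β tanφ'] / [γ_sat z sinβ cosβ]
γ' = 18.1 − 9.81 = 8.29 kN/m³
Numerator = 13.4 + 8.29·2.6·cos²27.5°·tan37.0° = 13.4 + 8.29·2.6·0.7868·0.7536 = 26.179 kPa
Denominator = 18.1·2.6·sin27.5°·cos27.5° = 18.1·2.6·0.4617·0.8870 = 19.275 kPa
FS = 26.179 / 19.275 = 1.358

FS = 1.36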